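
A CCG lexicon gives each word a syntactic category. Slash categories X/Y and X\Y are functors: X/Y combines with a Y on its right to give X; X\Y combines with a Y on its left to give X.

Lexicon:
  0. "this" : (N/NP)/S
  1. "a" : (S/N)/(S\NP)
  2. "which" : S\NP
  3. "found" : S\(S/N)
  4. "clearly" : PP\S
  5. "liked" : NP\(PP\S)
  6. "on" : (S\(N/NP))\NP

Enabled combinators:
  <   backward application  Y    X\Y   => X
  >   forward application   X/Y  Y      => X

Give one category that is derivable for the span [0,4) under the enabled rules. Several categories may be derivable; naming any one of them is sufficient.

[0,7] S   <
  [0,4] N/NP   >
    [0,1] "this" : (N/NP)/S
    [1,4] S   <
      [1,3] S/N   >
        [1,2] "a" : (S/N)/(S\NP)
        [2,3] "which" : S\NP
      [3,4] "found" : S\(S/N)
  [4,7] S\(N/NP)   <
    [4,6] NP   <
      [4,5] "clearly" : PP\S
      [5,6] "liked" : NP\(PP\S)
    [6,7] "on" : (S\(N/NP))\NP

N/NP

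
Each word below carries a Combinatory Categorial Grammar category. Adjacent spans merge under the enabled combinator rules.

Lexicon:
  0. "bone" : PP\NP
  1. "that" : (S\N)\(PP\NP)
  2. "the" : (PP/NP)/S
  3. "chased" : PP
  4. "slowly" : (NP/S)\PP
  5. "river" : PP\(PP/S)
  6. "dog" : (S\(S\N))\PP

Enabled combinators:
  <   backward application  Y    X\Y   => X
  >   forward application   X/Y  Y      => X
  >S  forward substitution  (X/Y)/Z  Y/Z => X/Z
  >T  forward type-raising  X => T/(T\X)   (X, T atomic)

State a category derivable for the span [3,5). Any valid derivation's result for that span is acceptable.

[0,7] S   <
  [0,2] S\N   <
    [0,1] "bone" : PP\NP
    [1,2] "that" : (S\N)\(PP\NP)
  [2,7] S\(S\N)   <
    [2,6] PP   <
      [2,5] PP/S   >S
        [2,3] "the" : (PP/NP)/S
        [3,5] NP/S   <
          [3,4] "chased" : PP
          [4,5] "slowly" : (NP/S)\PP
      [5,6] "river" : PP\(PP/S)
    [6,7] "dog" : (S\(S\N))\PP

NP/S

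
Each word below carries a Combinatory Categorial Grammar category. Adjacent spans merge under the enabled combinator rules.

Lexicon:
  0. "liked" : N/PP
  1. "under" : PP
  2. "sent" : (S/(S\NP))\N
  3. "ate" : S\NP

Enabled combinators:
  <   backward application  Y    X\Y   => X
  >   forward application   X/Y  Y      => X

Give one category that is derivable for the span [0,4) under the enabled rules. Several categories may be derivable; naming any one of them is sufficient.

S

[0,4] S   >
  [0,3] S/(S\NP)   <
    [0,2] N   >
      [0,1] "liked" : N/PP
      [1,2] "under" : PP
    [2,3] "sent" : (S/(S\NP))\N
  [3,4] "ate" : S\NP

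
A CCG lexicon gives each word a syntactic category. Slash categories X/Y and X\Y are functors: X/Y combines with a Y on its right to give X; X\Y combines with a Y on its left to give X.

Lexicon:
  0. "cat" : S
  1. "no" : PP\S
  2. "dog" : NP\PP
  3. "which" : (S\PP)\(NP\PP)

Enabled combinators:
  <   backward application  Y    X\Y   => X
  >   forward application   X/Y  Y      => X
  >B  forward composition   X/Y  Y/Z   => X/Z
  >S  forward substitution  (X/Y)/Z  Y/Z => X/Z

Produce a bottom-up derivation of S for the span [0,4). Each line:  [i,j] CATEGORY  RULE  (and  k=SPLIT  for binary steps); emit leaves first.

[0,1] S  lex  "cat"
[1,2] PP\S  lex  "no"
[0,2] PP  <  k=1
[2,3] NP\PP  lex  "dog"
[3,4] (S\PP)\(NP\PP)  lex  "which"
[2,4] S\PP  <  k=3
[0,4] S  <  k=2

[0,4] S   <
  [0,2] PP   <
    [0,1] "cat" : S
    [1,2] "no" : PP\S
  [2,4] S\PP   <
    [2,3] "dog" : NP\PP
    [3,4] "which" : (S\PP)\(NP\PP)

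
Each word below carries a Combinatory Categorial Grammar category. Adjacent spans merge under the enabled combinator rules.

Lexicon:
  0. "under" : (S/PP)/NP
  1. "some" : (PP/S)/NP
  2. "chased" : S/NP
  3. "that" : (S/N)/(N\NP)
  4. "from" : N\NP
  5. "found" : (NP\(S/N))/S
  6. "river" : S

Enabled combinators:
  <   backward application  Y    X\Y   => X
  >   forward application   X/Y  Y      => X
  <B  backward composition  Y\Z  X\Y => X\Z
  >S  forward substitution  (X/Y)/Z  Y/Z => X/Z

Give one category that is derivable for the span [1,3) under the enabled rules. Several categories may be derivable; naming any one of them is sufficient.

PP/NP

[0,7] S   >
  [0,3] S/NP   >S
    [0,1] "under" : (S/PP)/NP
    [1,3] PP/NP   >S
      [1,2] "some" : (PP/S)/NP
      [2,3] "chased" : S/NP
  [3,7] NP   <
    [3,5] S/N   >
      [3,4] "that" : (S/N)/(N\NP)
      [4,5] "from" : N\NP
    [5,7] NP\(S/N)   >
      [5,6] "found" : (NP\(S/N))/S
      [6,7] "river" : S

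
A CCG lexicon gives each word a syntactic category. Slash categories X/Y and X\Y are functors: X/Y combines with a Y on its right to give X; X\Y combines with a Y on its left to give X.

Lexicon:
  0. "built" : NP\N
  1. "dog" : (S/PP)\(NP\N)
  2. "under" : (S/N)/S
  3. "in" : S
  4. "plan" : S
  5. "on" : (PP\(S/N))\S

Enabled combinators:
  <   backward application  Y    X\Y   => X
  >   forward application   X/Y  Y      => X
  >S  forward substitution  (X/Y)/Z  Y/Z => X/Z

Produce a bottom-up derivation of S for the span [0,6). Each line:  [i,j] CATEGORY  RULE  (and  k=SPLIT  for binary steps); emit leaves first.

[0,1] NP\N  lex  "built"
[1,2] (S/PP)\(NP\N)  lex  "dog"
[0,2] S/PP  <  k=1
[2,3] (S/N)/S  lex  "under"
[3,4] S  lex  "in"
[2,4] S/N  >  k=3
[4,5] S  lex  "plan"
[5,6] (PP\(S/N))\S  lex  "on"
[4,6] PP\(S/N)  <  k=5
[2,6] PP  <  k=4
[0,6] S  >  k=2

[0,6] S   >
  [0,2] S/PP   <
    [0,1] "built" : NP\N
    [1,2] "dog" : (S/PP)\(NP\N)
  [2,6] PP   <
    [2,4] S/N   >
      [2,3] "under" : (S/N)/S
      [3,4] "in" : S
    [4,6] PP\(S/N)   <
      [4,5] "plan" : S
      [5,6] "on" : (PP\(S/N))\S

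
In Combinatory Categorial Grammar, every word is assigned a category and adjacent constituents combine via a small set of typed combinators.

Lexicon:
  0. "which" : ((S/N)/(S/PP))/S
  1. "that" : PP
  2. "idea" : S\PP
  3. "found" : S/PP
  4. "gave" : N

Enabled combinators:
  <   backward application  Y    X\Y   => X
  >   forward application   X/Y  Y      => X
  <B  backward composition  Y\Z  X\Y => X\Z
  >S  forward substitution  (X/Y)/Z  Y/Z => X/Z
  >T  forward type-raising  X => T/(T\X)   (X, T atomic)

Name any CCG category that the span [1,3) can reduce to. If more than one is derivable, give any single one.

[0,5] S   >
  [0,4] S/N   >
    [0,3] (S/N)/(S/PP)   >
      [0,1] "which" : ((S/N)/(S/PP))/S
      [1,3] S   <
        [1,2] "that" : PP
        [2,3] "idea" : S\PP
    [3,4] "found" : S/PP
  [4,5] "gave" : N

S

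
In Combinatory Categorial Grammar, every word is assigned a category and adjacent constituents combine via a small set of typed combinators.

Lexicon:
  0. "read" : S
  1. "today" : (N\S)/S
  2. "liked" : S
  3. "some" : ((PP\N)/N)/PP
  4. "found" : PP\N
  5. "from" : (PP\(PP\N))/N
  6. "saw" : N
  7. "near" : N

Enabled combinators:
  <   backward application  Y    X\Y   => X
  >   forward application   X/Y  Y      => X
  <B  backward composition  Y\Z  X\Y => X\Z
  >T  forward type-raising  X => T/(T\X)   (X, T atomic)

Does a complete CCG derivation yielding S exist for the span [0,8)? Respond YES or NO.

S (N\S)/S S ((PP\N)/N)/PP PP\N (PP\(PP\N))/N N N
CKY chart[0,8] = {N/(N\PP), NP/(NP\PP), PP, PP/(PP\PP), S/(S\PP)}; S ∉ chart

NO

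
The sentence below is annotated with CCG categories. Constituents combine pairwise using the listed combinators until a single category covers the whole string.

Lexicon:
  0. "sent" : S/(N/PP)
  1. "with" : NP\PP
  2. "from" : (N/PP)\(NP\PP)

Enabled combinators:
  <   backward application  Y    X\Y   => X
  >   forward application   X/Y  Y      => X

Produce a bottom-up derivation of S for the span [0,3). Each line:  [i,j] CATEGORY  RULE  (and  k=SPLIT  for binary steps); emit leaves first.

[0,3] S   >
  [0,1] "sent" : S/(N/PP)
  [1,3] N/PP   <
    [1,2] "with" : NP\PP
    [2,3] "from" : (N/PP)\(NP\PP)

[0,1] S/(N/PP)  lex  "sent"
[1,2] NP\PP  lex  "with"
[2,3] (N/PP)\(NP\PP)  lex  "from"
[1,3] N/PP  <  k=2
[0,3] S  >  k=1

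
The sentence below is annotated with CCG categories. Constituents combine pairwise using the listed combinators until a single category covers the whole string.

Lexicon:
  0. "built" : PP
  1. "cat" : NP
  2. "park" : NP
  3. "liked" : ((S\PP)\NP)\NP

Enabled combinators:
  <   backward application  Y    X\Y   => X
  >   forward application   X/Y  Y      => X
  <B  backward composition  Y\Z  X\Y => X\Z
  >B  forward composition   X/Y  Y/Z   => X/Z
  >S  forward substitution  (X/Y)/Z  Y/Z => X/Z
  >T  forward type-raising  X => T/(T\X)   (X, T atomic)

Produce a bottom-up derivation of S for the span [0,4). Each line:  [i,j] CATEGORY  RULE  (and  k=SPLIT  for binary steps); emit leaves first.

[0,4] S   <
  [0,1] "built" : PP
  [1,4] S\PP   <
    [1,2] "cat" : NP
    [2,4] (S\PP)\NP   <
      [2,3] "park" : NP
      [3,4] "liked" : ((S\PP)\NP)\NP

[0,1] PP  lex  "built"
[1,2] NP  lex  "cat"
[2,3] NP  lex  "park"
[3,4] ((S\PP)\NP)\NP  lex  "liked"
[2,4] (S\PP)\NP  <  k=3
[1,4] S\PP  <  k=2
[0,4] S  <  k=1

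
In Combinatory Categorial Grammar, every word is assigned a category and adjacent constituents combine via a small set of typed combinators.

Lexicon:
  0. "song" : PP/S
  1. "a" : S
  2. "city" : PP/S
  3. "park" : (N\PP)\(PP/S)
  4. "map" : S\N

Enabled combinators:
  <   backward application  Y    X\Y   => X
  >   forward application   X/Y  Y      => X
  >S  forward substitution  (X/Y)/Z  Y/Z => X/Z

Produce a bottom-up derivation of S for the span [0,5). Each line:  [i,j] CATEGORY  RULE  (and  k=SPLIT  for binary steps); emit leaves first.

[0,1] PP/S  lex  "song"
[1,2] S  lex  "a"
[0,2] PP  >  k=1
[2,3] PP/S  lex  "city"
[3,4] (N\PP)\(PP/S)  lex  "park"
[2,4] N\PP  <  k=3
[0,4] N  <  k=2
[4,5] S\N  lex  "map"
[0,5] S  <  k=4

[0,5] S   <
  [0,4] N   <
    [0,2] PP   >
      [0,1] "song" : PP/S
      [1,2] "a" : S
    [2,4] N\PP   <
      [2,3] "city" : PP/S
      [3,4] "park" : (N\PP)\(PP/S)
  [4,5] "map" : S\N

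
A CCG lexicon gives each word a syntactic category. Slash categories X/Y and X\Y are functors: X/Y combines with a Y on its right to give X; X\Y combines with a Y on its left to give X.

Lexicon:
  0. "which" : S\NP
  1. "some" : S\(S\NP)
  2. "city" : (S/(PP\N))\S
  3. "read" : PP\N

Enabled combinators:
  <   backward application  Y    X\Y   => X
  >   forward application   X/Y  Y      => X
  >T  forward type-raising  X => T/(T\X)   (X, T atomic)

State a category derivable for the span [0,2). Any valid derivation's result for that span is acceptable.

S

[0,4] S   >
  [0,3] S/(PP\N)   <
    [0,2] S   <
      [0,1] "which" : S\NP
      [1,2] "some" : S\(S\NP)
    [2,3] "city" : (S/(PP\N))\S
  [3,4] "read" : PP\N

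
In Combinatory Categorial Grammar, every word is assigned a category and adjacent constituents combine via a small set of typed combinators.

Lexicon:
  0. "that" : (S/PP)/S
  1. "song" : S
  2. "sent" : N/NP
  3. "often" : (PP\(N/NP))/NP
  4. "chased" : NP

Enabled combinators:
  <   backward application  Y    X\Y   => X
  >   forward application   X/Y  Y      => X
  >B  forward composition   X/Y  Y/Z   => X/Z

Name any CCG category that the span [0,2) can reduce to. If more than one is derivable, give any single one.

[0,5] S   >
  [0,2] S/PP   >
    [0,1] "that" : (S/PP)/S
    [1,2] "song" : S
  [2,5] PP   <
    [2,3] "sent" : N/NP
    [3,5] PP\(N/NP)   >
      [3,4] "often" : (PP\(N/NP))/NP
      [4,5] "chased" : NP

S/PP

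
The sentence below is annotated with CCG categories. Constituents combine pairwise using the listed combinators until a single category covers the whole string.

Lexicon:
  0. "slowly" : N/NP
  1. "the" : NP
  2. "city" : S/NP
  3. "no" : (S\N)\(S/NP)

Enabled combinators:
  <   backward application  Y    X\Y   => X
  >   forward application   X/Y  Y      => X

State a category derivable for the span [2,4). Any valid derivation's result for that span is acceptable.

[0,4] S   <
  [0,2] N   >
    [0,1] "slowly" : N/NP
    [1,2] "the" : NP
  [2,4] S\N   <
    [2,3] "city" : S/NP
    [3,4] "no" : (S\N)\(S/NP)

S\N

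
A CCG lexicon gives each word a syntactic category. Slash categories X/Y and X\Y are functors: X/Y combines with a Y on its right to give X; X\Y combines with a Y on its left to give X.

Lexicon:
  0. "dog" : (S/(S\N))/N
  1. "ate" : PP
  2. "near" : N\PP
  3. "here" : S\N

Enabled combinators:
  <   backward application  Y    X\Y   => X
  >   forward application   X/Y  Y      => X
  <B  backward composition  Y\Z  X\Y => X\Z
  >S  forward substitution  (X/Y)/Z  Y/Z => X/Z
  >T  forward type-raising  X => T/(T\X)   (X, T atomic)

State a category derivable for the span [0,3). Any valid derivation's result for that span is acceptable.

[0,4] S   >
  [0,3] S/(S\N)   >
    [0,1] "dog" : (S/(S\N))/N
    [1,3] N   >
      [1,2] N/(N\PP)   >T
        [1,2] "ate" : PP
      [2,3] "near" : N\PP
  [3,4] "here" : S\N

S/(S\N)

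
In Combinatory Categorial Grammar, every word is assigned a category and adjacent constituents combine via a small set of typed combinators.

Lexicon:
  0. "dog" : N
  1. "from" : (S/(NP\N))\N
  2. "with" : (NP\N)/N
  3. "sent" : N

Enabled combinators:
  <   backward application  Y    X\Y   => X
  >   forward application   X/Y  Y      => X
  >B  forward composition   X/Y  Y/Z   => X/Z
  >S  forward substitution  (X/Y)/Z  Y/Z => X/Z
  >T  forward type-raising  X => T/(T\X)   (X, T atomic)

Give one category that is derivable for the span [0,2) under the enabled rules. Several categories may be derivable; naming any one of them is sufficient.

[0,4] S   >
  [0,2] S/(NP\N)   <
    [0,1] "dog" : N
    [1,2] "from" : (S/(NP\N))\N
  [2,4] NP\N   >
    [2,3] "with" : (NP\N)/N
    [3,4] "sent" : N

S/(NP\N)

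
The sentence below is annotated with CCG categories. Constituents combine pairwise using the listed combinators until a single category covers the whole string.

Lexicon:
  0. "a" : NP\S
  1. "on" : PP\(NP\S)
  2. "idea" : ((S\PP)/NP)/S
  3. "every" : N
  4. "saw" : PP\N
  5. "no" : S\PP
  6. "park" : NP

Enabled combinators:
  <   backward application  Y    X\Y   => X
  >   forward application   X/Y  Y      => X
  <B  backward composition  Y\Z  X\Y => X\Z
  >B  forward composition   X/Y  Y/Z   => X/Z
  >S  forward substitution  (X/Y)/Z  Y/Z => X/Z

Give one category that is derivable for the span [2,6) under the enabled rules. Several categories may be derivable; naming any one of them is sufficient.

(S\PP)/NP

[0,7] S   <
  [0,2] PP   <
    [0,1] "a" : NP\S
    [1,2] "on" : PP\(NP\S)
  [2,7] S\PP   >
    [2,6] (S\PP)/NP   >
      [2,3] "idea" : ((S\PP)/NP)/S
      [3,6] S   <
        [3,5] PP   <
          [3,4] "every" : N
          [4,5] "saw" : PP\N
        [5,6] "no" : S\PP
    [6,7] "park" : NP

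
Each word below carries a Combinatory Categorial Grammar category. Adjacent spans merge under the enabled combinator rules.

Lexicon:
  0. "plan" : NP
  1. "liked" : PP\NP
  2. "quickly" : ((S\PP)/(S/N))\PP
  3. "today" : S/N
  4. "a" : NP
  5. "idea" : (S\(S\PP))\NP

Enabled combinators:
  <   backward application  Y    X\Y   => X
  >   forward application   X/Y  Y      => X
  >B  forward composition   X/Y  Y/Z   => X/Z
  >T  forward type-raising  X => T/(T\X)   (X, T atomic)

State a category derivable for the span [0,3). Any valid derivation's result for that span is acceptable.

(S\PP)/(S/N)

[0,6] S   <
  [0,4] S\PP   >
    [0,3] (S\PP)/(S/N)   <
      [0,2] PP   >
        [0,1] PP/(PP\NP)   >T
          [0,1] "plan" : NP
        [1,2] "liked" : PP\NP
      [2,3] "quickly" : ((S\PP)/(S/N))\PP
    [3,4] "today" : S/N
  [4,6] S\(S\PP)   <
    [4,5] "a" : NP
    [5,6] "idea" : (S\(S\PP))\NP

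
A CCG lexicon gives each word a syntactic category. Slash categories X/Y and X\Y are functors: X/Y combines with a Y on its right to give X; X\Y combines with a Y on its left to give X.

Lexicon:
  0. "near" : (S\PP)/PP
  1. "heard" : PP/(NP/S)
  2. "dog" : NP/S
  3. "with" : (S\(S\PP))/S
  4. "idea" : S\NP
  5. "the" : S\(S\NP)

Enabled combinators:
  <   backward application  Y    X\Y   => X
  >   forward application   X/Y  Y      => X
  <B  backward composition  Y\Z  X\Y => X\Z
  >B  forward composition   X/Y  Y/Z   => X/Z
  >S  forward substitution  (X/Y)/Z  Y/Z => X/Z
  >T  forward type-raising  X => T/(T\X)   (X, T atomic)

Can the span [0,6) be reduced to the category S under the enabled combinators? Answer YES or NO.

[0,6] S   <
  [0,3] S\PP   >
    [0,1] "near" : (S\PP)/PP
    [1,3] PP   >
      [1,2] "heard" : PP/(NP/S)
      [2,3] "dog" : NP/S
  [3,6] S\(S\PP)   >
    [3,4] "with" : (S\(S\PP))/S
    [4,6] S   <
      [4,5] "idea" : S\NP
      [5,6] "the" : S\(S\NP)

YES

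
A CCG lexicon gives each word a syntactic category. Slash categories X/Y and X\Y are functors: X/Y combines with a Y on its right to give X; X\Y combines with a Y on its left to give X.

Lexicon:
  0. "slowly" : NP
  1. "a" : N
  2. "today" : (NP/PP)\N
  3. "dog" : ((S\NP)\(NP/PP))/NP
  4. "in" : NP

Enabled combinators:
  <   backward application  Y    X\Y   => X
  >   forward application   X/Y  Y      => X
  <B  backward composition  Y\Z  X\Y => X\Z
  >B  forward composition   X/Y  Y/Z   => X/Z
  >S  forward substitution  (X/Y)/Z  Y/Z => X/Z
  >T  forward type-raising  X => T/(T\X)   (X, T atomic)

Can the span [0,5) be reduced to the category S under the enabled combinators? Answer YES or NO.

[0,5] S   >
  [0,1] S/(S\NP)   >T
    [0,1] "slowly" : NP
  [1,5] S\NP   <
    [1,3] NP/PP   <
      [1,2] "a" : N
      [2,3] "today" : (NP/PP)\N
    [3,5] (S\NP)\(NP/PP)   >
      [3,4] "dog" : ((S\NP)\(NP/PP))/NP
      [4,5] "in" : NP

YES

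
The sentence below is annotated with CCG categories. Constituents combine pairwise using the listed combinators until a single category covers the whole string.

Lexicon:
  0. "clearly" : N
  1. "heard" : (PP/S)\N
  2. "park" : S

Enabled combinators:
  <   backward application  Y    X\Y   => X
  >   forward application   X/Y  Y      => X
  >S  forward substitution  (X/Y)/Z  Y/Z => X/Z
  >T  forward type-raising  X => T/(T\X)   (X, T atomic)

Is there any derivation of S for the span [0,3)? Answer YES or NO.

N (PP/S)\N S
CKY chart[0,3] = {N/(N\PP), NP/(NP\PP), PP, PP/(PP\PP), S/(S\PP)}; S ∉ chart

NO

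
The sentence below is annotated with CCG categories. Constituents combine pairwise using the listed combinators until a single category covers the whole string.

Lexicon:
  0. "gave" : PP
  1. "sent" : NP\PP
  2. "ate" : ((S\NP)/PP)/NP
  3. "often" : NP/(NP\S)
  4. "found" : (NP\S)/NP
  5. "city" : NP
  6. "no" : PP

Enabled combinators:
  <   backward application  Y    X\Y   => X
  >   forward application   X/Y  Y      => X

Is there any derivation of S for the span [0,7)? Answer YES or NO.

[0,7] S   <
  [0,2] NP   <
    [0,1] "gave" : PP
    [1,2] "sent" : NP\PP
  [2,7] S\NP   >
    [2,6] (S\NP)/PP   >
      [2,3] "ate" : ((S\NP)/PP)/NP
      [3,6] NP   >
        [3,4] "often" : NP/(NP\S)
        [4,6] NP\S   >
          [4,5] "found" : (NP\S)/NP
          [5,6] "city" : NP
    [6,7] "no" : PP

YES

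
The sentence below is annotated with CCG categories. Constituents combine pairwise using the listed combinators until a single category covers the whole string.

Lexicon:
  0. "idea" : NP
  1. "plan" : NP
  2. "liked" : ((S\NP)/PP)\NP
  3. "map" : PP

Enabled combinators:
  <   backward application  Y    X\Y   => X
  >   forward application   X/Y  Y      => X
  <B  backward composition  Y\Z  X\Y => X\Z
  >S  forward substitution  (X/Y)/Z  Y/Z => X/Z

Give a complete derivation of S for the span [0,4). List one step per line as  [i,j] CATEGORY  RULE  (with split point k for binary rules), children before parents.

[0,1] NP  lex  "idea"
[1,2] NP  lex  "plan"
[2,3] ((S\NP)/PP)\NP  lex  "liked"
[1,3] (S\NP)/PP  <  k=2
[3,4] PP  lex  "map"
[1,4] S\NP  >  k=3
[0,4] S  <  k=1

[0,4] S   <
  [0,1] "idea" : NP
  [1,4] S\NP   >
    [1,3] (S\NP)/PP   <
      [1,2] "plan" : NP
      [2,3] "liked" : ((S\NP)/PP)\NP
    [3,4] "map" : PP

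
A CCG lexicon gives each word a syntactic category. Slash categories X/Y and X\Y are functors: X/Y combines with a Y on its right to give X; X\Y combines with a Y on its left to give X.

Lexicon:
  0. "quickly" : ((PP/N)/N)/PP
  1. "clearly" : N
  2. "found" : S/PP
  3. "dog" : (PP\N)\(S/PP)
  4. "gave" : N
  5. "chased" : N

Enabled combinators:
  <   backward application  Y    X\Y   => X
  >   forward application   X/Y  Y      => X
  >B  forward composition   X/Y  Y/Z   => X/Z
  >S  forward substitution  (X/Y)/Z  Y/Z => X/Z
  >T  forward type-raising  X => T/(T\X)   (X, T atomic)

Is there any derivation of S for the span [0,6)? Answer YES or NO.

((PP/N)/N)/PP N S/PP (PP\N)\(S/PP) N N
CKY chart[0,6] = {N/(N\PP), NP/(NP\PP), PP, PP/(N\N), PP/(PP\PP), S/(S\PP)}; S ∉ chart

NO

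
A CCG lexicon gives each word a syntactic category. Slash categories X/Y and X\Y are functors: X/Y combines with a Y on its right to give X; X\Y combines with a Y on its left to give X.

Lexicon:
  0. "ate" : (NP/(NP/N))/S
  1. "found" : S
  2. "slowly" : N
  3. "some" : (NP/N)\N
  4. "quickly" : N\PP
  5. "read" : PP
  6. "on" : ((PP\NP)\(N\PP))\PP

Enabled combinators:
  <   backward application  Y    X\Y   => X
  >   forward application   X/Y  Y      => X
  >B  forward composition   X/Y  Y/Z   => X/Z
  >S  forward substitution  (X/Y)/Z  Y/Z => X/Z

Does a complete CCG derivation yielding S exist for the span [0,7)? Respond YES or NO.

(NP/(NP/N))/S S N (NP/N)\N N\PP PP ((PP\NP)\(N\PP))\PP
CKY chart[0,7] = {PP}; S ∉ chart

NO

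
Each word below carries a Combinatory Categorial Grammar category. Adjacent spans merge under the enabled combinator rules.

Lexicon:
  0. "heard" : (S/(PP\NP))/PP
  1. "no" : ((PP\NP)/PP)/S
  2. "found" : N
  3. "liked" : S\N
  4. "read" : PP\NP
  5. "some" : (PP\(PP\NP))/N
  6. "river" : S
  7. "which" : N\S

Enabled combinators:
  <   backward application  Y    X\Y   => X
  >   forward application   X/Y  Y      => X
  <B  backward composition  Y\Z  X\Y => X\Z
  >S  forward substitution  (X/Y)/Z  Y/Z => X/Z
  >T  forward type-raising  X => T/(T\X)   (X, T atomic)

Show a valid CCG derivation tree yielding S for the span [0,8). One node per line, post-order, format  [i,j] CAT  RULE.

[0,1] (S/(PP\NP))/PP  lex  "heard"
[1,2] ((PP\NP)/PP)/S  lex  "no"
[2,3] N  lex  "found"
[3,4] S\N  lex  "liked"
[2,4] S  <  k=3
[1,4] (PP\NP)/PP  >  k=2
[0,4] S/PP  >S  k=1
[4,5] PP\NP  lex  "read"
[5,6] (PP\(PP\NP))/N  lex  "some"
[6,7] S  lex  "river"
[7,8] N\S  lex  "which"
[6,8] N  <  k=7
[5,8] PP\(PP\NP)  >  k=6
[4,8] PP  <  k=5
[0,8] S  >  k=4

[0,8] S   >
  [0,4] S/PP   >S
    [0,1] "heard" : (S/(PP\NP))/PP
    [1,4] (PP\NP)/PP   >
      [1,2] "no" : ((PP\NP)/PP)/S
      [2,4] S   <
        [2,3] "found" : N
        [3,4] "liked" : S\N
  [4,8] PP   <
    [4,5] "read" : PP\NP
    [5,8] PP\(PP\NP)   >
      [5,6] "some" : (PP\(PP\NP))/N
      [6,8] N   <
        [6,7] "river" : S
        [7,8] "which" : N\S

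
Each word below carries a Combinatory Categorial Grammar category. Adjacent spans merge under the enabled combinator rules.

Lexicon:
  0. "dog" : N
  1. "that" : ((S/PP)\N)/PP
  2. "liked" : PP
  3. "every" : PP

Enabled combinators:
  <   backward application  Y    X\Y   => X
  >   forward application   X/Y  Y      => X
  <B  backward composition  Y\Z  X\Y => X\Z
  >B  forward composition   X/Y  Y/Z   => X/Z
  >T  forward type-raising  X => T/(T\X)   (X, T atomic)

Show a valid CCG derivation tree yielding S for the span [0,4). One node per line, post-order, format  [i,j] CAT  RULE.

[0,1] N  lex  "dog"
[1,2] ((S/PP)\N)/PP  lex  "that"
[2,3] PP  lex  "liked"
[1,3] (S/PP)\N  >  k=2
[0,3] S/PP  <  k=1
[3,4] PP  lex  "every"
[0,4] S  >  k=3

[0,4] S   >
  [0,3] S/PP   <
    [0,1] "dog" : N
    [1,3] (S/PP)\N   >
      [1,2] "that" : ((S/PP)\N)/PP
      [2,3] "liked" : PP
  [3,4] "every" : PP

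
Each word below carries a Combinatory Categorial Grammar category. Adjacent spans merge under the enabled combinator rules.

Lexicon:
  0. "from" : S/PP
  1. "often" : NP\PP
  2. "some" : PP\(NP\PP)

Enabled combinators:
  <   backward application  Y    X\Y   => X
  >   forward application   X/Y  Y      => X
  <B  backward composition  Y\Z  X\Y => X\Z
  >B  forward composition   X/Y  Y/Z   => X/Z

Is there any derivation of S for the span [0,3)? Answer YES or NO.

YES

[0,3] S   >
  [0,1] "from" : S/PP
  [1,3] PP   <
    [1,2] "often" : NP\PP
    [2,3] "some" : PP\(NP\PP)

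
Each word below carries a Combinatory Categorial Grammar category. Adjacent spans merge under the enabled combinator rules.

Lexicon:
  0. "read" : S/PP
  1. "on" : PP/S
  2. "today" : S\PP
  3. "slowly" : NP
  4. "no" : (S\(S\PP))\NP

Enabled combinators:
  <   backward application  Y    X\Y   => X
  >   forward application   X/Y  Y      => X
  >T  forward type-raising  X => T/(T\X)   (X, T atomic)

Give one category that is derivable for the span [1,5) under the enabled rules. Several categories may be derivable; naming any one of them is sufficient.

[0,5] S   >
  [0,1] "read" : S/PP
  [1,5] PP   >
    [1,2] "on" : PP/S
    [2,5] S   <
      [2,3] "today" : S\PP
      [3,5] S\(S\PP)   <
        [3,4] "slowly" : NP
        [4,5] "no" : (S\(S\PP))\NP

PP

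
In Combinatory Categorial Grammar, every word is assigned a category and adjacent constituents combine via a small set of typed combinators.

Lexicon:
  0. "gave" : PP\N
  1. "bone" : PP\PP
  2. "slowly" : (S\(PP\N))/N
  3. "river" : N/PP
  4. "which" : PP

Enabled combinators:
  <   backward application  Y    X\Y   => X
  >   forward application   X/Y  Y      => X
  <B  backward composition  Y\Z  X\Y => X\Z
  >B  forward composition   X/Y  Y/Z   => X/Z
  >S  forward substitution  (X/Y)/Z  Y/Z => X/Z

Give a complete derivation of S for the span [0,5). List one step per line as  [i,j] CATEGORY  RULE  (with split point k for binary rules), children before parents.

[0,1] PP\N  lex  "gave"
[1,2] PP\PP  lex  "bone"
[0,2] PP\N  <B  k=1
[2,3] (S\(PP\N))/N  lex  "slowly"
[3,4] N/PP  lex  "river"
[4,5] PP  lex  "which"
[3,5] N  >  k=4
[2,5] S\(PP\N)  >  k=3
[0,5] S  <  k=2

[0,5] S   <
  [0,2] PP\N   <B
    [0,1] "gave" : PP\N
    [1,2] "bone" : PP\PP
  [2,5] S\(PP\N)   >
    [2,3] "slowly" : (S\(PP\N))/N
    [3,5] N   >
      [3,4] "river" : N/PP
      [4,5] "which" : PP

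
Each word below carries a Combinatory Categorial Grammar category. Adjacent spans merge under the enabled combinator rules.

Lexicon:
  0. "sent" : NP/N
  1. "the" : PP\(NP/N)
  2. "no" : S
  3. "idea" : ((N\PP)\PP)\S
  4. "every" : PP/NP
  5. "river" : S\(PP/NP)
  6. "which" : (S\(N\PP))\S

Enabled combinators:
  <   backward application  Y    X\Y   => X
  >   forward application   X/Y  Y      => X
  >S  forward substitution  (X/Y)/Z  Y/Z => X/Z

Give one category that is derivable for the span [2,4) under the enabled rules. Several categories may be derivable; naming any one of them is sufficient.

(N\PP)\PP

[0,7] S   <
  [0,4] N\PP   <
    [0,2] PP   <
      [0,1] "sent" : NP/N
      [1,2] "the" : PP\(NP/N)
    [2,4] (N\PP)\PP   <
      [2,3] "no" : S
      [3,4] "idea" : ((N\PP)\PP)\S
  [4,7] S\(N\PP)   <
    [4,6] S   <
      [4,5] "every" : PP/NP
      [5,6] "river" : S\(PP/NP)
    [6,7] "which" : (S\(N\PP))\S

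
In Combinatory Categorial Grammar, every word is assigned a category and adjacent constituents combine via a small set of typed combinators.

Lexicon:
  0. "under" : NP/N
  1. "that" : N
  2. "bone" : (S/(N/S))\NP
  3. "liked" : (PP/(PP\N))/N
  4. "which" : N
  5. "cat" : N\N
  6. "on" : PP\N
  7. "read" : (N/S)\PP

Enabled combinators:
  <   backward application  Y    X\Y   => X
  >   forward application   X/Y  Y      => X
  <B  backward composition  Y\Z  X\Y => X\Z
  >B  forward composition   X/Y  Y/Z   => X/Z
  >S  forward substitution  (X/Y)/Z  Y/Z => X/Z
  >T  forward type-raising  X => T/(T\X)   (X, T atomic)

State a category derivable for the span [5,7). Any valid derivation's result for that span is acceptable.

PP\N

[0,8] S   >
  [0,3] S/(N/S)   <
    [0,2] NP   >
      [0,1] "under" : NP/N
      [1,2] "that" : N
    [2,3] "bone" : (S/(N/S))\NP
  [3,8] N/S   <
    [3,7] PP   >
      [3,5] PP/(PP\N)   >
        [3,4] "liked" : (PP/(PP\N))/N
        [4,5] "which" : N
      [5,7] PP\N   <B
        [5,6] "cat" : N\N
        [6,7] "on" : PP\N
    [7,8] "read" : (N/S)\PP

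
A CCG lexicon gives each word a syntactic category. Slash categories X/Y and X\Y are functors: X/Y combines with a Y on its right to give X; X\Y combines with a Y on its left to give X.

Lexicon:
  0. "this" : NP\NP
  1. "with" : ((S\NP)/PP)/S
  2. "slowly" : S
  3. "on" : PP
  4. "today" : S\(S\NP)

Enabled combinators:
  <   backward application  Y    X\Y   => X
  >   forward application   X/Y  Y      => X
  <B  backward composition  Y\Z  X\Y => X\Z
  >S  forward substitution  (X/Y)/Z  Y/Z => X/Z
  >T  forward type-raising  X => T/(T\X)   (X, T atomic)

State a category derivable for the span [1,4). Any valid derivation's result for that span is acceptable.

S\NP

[0,5] S   <
  [0,4] S\NP   <B
    [0,1] "this" : NP\NP
    [1,4] S\NP   >
      [1,3] (S\NP)/PP   >
        [1,2] "with" : ((S\NP)/PP)/S
        [2,3] "slowly" : S
      [3,4] "on" : PP
  [4,5] "today" : S\(S\NP)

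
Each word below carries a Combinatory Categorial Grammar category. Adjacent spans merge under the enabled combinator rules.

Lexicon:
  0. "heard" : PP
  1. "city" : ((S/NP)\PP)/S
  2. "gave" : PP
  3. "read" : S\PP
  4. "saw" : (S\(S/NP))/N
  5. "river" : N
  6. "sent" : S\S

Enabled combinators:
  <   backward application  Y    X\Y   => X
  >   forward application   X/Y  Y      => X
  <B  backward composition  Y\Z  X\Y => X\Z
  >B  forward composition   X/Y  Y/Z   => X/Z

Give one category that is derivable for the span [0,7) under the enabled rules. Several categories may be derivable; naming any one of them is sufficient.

S

[0,7] S   <
  [0,1] "heard" : PP
  [1,7] S\PP   <B
    [1,6] S\PP   <B
      [1,4] (S/NP)\PP   >
        [1,2] "city" : ((S/NP)\PP)/S
        [2,4] S   <
          [2,3] "gave" : PP
          [3,4] "read" : S\PP
      [4,6] S\(S/NP)   >
        [4,5] "saw" : (S\(S/NP))/N
        [5,6] "river" : N
    [6,7] "sent" : S\S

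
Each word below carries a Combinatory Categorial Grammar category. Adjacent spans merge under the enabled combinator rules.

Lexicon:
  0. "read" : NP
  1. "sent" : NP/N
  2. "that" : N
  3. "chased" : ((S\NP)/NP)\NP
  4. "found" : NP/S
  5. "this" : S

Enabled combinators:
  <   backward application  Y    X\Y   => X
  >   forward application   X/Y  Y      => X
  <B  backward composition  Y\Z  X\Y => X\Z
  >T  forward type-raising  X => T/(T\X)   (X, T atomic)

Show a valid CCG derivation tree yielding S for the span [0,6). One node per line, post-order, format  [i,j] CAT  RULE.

[0,1] NP  lex  "read"
[0,1] S/(S\NP)  >T
[1,2] NP/N  lex  "sent"
[2,3] N  lex  "that"
[1,3] NP  >  k=2
[3,4] ((S\NP)/NP)\NP  lex  "chased"
[1,4] (S\NP)/NP  <  k=3
[4,5] NP/S  lex  "found"
[5,6] S  lex  "this"
[4,6] NP  >  k=5
[1,6] S\NP  >  k=4
[0,6] S  >  k=1

[0,6] S   >
  [0,1] S/(S\NP)   >T
    [0,1] "read" : NP
  [1,6] S\NP   >
    [1,4] (S\NP)/NP   <
      [1,3] NP   >
        [1,2] "sent" : NP/N
        [2,3] "that" : N
      [3,4] "chased" : ((S\NP)/NP)\NP
    [4,6] NP   >
      [4,5] "found" : NP/S
      [5,6] "this" : S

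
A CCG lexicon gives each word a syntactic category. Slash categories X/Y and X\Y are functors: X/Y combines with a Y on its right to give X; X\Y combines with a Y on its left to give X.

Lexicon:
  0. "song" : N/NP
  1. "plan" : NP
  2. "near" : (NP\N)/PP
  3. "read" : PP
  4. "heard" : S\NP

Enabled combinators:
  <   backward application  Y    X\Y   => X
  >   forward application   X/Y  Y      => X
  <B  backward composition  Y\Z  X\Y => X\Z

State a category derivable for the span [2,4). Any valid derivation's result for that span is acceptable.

[0,5] S   <
  [0,2] N   >
    [0,1] "song" : N/NP
    [1,2] "plan" : NP
  [2,5] S\N   <B
    [2,4] NP\N   >
      [2,3] "near" : (NP\N)/PP
      [3,4] "read" : PP
    [4,5] "heard" : S\NP

NP\N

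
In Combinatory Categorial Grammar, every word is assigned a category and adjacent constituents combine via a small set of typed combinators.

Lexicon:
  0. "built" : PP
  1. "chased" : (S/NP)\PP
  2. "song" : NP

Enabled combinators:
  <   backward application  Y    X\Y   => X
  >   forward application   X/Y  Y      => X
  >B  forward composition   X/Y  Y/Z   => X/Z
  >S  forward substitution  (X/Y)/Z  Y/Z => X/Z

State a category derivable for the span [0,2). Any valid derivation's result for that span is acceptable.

[0,3] S   >
  [0,2] S/NP   <
    [0,1] "built" : PP
    [1,2] "chased" : (S/NP)\PP
  [2,3] "song" : NP

S/NP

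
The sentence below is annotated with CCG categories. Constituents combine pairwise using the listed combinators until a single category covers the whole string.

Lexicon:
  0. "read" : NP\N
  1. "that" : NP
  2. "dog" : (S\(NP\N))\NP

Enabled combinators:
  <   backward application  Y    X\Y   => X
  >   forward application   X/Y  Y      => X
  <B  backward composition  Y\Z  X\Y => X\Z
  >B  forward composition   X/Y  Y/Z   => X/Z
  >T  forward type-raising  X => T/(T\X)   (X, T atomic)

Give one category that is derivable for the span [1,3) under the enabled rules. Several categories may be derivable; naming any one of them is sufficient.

[0,3] S   <
  [0,1] "read" : NP\N
  [1,3] S\(NP\N)   <
    [1,2] "that" : NP
    [2,3] "dog" : (S\(NP\N))\NP

S\(NP\N)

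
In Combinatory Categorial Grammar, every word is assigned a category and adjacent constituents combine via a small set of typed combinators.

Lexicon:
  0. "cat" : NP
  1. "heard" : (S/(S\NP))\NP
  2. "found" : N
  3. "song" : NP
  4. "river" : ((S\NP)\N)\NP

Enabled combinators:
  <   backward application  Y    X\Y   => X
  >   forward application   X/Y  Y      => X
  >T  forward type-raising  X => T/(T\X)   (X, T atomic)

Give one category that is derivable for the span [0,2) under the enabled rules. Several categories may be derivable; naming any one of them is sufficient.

S/(S\NP)

[0,5] S   >
  [0,2] S/(S\NP)   <
    [0,1] "cat" : NP
    [1,2] "heard" : (S/(S\NP))\NP
  [2,5] S\NP   <
    [2,3] "found" : N
    [3,5] (S\NP)\N   <
      [3,4] "song" : NP
      [4,5] "river" : ((S\NP)\N)\NP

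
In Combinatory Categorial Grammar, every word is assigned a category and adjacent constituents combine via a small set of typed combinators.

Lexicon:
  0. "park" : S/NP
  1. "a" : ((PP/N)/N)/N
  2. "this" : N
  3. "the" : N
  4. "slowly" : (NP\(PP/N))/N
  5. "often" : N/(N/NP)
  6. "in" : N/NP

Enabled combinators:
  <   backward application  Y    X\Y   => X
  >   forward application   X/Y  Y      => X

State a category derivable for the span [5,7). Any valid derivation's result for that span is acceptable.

N

[0,7] S   >
  [0,1] "park" : S/NP
  [1,7] NP   <
    [1,4] PP/N   >
      [1,3] (PP/N)/N   >
        [1,2] "a" : ((PP/N)/N)/N
        [2,3] "this" : N
      [3,4] "the" : N
    [4,7] NP\(PP/N)   >
      [4,5] "slowly" : (NP\(PP/N))/N
      [5,7] N   >
        [5,6] "often" : N/(N/NP)
        [6,7] "in" : N/NP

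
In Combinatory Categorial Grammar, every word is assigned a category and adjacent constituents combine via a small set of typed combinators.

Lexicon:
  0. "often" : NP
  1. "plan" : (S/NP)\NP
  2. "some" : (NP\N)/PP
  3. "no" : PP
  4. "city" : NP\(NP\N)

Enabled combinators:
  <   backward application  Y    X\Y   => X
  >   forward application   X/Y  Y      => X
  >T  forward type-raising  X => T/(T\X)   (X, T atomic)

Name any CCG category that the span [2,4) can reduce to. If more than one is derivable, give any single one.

[0,5] S   >
  [0,2] S/NP   <
    [0,1] "often" : NP
    [1,2] "plan" : (S/NP)\NP
  [2,5] NP   <
    [2,4] NP\N   >
      [2,3] "some" : (NP\N)/PP
      [3,4] "no" : PP
    [4,5] "city" : NP\(NP\N)

NP\N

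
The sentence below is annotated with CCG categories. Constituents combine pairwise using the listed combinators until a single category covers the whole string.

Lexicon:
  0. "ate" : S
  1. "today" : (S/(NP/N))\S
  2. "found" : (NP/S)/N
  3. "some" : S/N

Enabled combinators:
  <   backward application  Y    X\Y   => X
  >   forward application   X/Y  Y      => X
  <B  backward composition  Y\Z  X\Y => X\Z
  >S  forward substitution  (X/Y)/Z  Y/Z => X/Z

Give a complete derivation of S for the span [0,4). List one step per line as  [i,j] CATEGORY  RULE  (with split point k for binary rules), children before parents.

[0,4] S   >
  [0,2] S/(NP/N)   <
    [0,1] "ate" : S
    [1,2] "today" : (S/(NP/N))\S
  [2,4] NP/N   >S
    [2,3] "found" : (NP/S)/N
    [3,4] "some" : S/N

[0,1] S  lex  "ate"
[1,2] (S/(NP/N))\S  lex  "today"
[0,2] S/(NP/N)  <  k=1
[2,3] (NP/S)/N  lex  "found"
[3,4] S/N  lex  "some"
[2,4] NP/N  >S  k=3
[0,4] S  >  k=2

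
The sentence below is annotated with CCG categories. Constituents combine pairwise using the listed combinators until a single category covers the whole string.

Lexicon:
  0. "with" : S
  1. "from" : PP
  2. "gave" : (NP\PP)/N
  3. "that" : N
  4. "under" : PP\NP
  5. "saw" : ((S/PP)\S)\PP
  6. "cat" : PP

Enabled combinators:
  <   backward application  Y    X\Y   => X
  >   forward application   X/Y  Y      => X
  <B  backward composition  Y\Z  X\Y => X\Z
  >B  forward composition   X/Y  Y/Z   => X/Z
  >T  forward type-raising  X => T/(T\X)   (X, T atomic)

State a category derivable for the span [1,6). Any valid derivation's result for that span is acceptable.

(S/PP)\S

[0,7] S   >
  [0,6] S/PP   <
    [0,1] "with" : S
    [1,6] (S/PP)\S   <
      [1,5] PP   <
        [1,4] NP   <
          [1,2] "from" : PP
          [2,4] NP\PP   >
            [2,3] "gave" : (NP\PP)/N
            [3,4] "that" : N
        [4,5] "under" : PP\NP
      [5,6] "saw" : ((S/PP)\S)\PP
  [6,7] "cat" : PP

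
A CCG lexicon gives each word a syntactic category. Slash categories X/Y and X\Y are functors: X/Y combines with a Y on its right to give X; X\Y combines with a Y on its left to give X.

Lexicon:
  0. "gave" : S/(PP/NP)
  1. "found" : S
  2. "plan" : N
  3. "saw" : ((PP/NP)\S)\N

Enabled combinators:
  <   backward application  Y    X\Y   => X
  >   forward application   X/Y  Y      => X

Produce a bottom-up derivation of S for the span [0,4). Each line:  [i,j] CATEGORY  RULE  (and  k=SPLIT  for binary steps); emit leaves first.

[0,1] S/(PP/NP)  lex  "gave"
[1,2] S  lex  "found"
[2,3] N  lex  "plan"
[3,4] ((PP/NP)\S)\N  lex  "saw"
[2,4] (PP/NP)\S  <  k=3
[1,4] PP/NP  <  k=2
[0,4] S  >  k=1

[0,4] S   >
  [0,1] "gave" : S/(PP/NP)
  [1,4] PP/NP   <
    [1,2] "found" : S
    [2,4] (PP/NP)\S   <
      [2,3] "plan" : N
      [3,4] "saw" : ((PP/NP)\S)\N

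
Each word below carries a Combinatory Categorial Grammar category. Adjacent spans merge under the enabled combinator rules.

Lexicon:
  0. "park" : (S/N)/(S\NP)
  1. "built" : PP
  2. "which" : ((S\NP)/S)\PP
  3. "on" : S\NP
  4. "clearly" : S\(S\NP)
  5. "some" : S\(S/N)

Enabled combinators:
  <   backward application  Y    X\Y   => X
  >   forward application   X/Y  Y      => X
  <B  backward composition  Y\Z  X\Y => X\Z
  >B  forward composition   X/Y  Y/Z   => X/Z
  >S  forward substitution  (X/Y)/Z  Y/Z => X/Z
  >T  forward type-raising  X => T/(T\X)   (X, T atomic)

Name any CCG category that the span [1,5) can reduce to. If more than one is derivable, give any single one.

[0,6] S   <
  [0,5] S/N   >
    [0,1] "park" : (S/N)/(S\NP)
    [1,5] S\NP   >
      [1,3] (S\NP)/S   <
        [1,2] "built" : PP
        [2,3] "which" : ((S\NP)/S)\PP
      [3,5] S   <
        [3,4] "on" : S\NP
        [4,5] "clearly" : S\(S\NP)
  [5,6] "some" : S\(S/N)

S\NP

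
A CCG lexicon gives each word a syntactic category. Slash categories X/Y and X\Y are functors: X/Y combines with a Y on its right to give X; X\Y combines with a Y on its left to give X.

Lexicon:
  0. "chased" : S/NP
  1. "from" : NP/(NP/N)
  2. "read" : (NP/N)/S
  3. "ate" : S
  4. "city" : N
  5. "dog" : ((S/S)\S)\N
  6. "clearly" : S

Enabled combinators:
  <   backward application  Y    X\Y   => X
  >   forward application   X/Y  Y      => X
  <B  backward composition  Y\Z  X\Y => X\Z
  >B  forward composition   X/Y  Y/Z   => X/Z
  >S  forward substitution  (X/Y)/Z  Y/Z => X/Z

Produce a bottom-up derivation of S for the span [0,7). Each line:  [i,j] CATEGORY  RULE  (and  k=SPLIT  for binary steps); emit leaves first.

[0,1] S/NP  lex  "chased"
[1,2] NP/(NP/N)  lex  "from"
[2,3] (NP/N)/S  lex  "read"
[1,3] NP/S  >B  k=2
[3,4] S  lex  "ate"
[4,5] N  lex  "city"
[5,6] ((S/S)\S)\N  lex  "dog"
[4,6] (S/S)\S  <  k=5
[3,6] S/S  <  k=4
[1,6] NP/S  >B  k=3
[6,7] S  lex  "clearly"
[1,7] NP  >  k=6
[0,7] S  >  k=1

[0,7] S   >
  [0,1] "chased" : S/NP
  [1,7] NP   >
    [1,6] NP/S   >B
      [1,3] NP/S   >B
        [1,2] "from" : NP/(NP/N)
        [2,3] "read" : (NP/N)/S
      [3,6] S/S   <
        [3,4] "ate" : S
        [4,6] (S/S)\S   <
          [4,5] "city" : N
          [5,6] "dog" : ((S/S)\S)\N
    [6,7] "clearly" : S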